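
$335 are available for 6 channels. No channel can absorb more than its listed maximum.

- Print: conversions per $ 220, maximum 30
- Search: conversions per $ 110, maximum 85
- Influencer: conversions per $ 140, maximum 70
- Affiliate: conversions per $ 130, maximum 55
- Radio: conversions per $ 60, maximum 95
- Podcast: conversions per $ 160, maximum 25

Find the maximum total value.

Highest conversions per $ first: Print 220 > Podcast 160 > Influencer 140 > Affiliate 130 > Search 110 > Radio 60.
Give Print 30 to hit its cap of 30 ; 305 left.
Give Podcast 25 to hit its cap of 25 ; 280 left.
Influencer takes 70 to reach its cap of 70 ; 210 left.
Affiliate takes 55 to reach its cap of 55 ; 155 left.
Give Search 85 to hit its cap of 85 ; 70 left.
Radio has room for 95 but only 70 remain, so it gets 70.
Total = 220×30 + 110×85 + 140×70 + 130×55 + 60×70 + 160×25 = 41100.

41100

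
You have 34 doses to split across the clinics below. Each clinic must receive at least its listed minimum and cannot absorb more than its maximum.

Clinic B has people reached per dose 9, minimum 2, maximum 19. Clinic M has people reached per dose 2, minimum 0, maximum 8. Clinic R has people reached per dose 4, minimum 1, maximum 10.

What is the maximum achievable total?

Meeting every minimum uses 2+0+1 = 3 doses, leaving 31.
Rank by people reached per dose: Clinic B 9 > Clinic R 4 > Clinic M 2.
Give Clinic B 17 more to hit its cap of 19 → 14 left.
Clinic R: +9 to 10 (cap) → 5 left.
Clinic M: +5 (room for 8) → 5. Pool exhausted.
Total = 9×19 + 2×5 + 4×10 = 221.

221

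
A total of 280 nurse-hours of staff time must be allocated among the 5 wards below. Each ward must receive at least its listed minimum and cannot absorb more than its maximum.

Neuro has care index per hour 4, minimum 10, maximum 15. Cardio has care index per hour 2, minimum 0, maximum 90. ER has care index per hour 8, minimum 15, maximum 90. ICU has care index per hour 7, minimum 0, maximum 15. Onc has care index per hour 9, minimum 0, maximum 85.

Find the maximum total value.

1800

Meeting every minimum uses 10+0+15+0+0 = 25 nurse-hours, leaving 255.
Rank by care index per hour: Onc 9 > ER 8 > ICU 7 > Neuro 4 > Cardio 2.
Onc takes 85 more to reach its cap of 85 — 170 left.
ER takes 75 more to reach its cap of 90 — 95 left.
ICU takes 15 more to reach its cap of 15 — 80 left.
Neuro: +5 to 15 (cap) — 75 left.
Cardio has room for 90 more but only 75 remain, so it gets 75.
Total = 4×15 + 2×75 + 8×90 + 7×15 + 9×85 = 1800.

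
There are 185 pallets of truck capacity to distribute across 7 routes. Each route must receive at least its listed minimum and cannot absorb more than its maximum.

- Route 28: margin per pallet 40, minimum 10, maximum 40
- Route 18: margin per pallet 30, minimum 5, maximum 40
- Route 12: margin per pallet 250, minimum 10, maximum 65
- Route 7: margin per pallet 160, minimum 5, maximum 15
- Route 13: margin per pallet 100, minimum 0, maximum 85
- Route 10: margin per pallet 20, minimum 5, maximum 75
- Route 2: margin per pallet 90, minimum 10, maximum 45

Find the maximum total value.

27700

Meeting every minimum uses 10+5+10+5+0+5+10 = 45 pallets, leaving 140.
Highest margin per pallet first: Route 12 250 > Route 7 160 > Route 13 100 > Route 2 90 > Route 28 40 > Route 18 30 > Route 10 20.
Route 12 takes 55 more to reach its cap of 65 ; 85 left.
Route 7 takes 10 more to reach its cap of 15 ; 75 left.
Only 75 left; Route 13 takes them to reach 75.
Total = 40×10 + 30×5 + 250×65 + 160×15 + 100×75 + 20×5 + 90×10 = 27700.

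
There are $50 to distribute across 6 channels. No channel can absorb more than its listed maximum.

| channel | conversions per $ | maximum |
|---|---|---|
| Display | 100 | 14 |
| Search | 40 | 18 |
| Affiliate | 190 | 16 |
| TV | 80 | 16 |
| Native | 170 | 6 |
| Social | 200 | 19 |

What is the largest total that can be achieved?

Order the channels by conversions per $: Social 200 > Affiliate 190 > Native 170 > Display 100 > TV 80 > Search 40.
Social: +19 to 19 (cap) — 31 left.
Give Affiliate 16 to hit its cap of 16 — 15 left.
Native takes 6 to reach its cap of 6 — 9 left.
Display has room for 14 but only 9 remain, so it gets 9.
Total = 100×9 + 190×16 + 170×6 + 200×19 = 8760.

8760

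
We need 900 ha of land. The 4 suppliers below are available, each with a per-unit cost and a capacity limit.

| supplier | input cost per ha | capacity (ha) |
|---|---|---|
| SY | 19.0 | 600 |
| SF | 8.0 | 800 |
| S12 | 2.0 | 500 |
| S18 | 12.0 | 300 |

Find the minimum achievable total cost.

4200

Fill from the cheapest supplier first.
S12 (2.0): use full 500 — 400 ha to go.
SF at 8.0: take 400 of its 800 — requirement met.
S18, SY: unused.
Cost = 500×2.0 + 400×8.0 = 4200.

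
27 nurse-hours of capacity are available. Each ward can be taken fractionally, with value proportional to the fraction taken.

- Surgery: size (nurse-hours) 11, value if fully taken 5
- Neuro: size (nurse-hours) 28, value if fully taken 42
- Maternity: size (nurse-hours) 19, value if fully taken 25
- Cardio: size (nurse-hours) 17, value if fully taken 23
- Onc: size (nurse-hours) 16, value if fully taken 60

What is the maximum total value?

Sort by value density: Onc 60/16≈3.75, Neuro 42/28≈1.5, Cardio 23/17≈1.35, Maternity 25/19≈1.32, Surgery 5/11≈0.455.
All 16 nurse-hours of Onc fit (value 60) — 11 remain.
Only 11 nurse-hours remain; take 11/28 of Neuro for value 42×11/28 = 16.5.
Total value = 76.5.

76.5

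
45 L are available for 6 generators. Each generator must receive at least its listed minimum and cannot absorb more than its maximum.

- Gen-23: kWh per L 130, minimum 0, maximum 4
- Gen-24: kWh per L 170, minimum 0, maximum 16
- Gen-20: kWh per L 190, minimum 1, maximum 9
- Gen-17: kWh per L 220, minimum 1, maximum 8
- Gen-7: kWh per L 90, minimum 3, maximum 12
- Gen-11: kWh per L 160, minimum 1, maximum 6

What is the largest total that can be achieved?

7810

Meeting every minimum uses 0+0+1+1+3+1 = 6 L, leaving 39.
Rank by kWh per L: Gen-17 220 > Gen-20 190 > Gen-24 170 > Gen-11 160 > Gen-23 130 > Gen-7 90.
Give Gen-17 7 more to hit its cap of 8 — 32 left.
Give Gen-20 8 more to hit its cap of 9 — 24 left.
Gen-24 takes 16 more to reach its cap of 16 — 8 left.
Gen-11 takes 5 more to reach its cap of 6 — 3 left.
Gen-23 has room for 4 more but only 3 remain, so it gets 3.
Total = 130×3 + 170×16 + 190×9 + 220×8 + 90×3 + 160×6 = 7810.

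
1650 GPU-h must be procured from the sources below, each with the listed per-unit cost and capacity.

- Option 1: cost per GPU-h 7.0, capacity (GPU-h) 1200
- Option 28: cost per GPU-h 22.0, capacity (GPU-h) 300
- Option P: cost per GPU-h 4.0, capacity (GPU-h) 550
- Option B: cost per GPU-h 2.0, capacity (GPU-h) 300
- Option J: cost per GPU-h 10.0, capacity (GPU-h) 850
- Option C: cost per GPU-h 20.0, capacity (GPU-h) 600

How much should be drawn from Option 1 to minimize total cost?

Cheapest first:
Take 300 from Option B at 2.0 — need 1350 more.
Take 550 from Option P at 4.0 — need 800 more.
Option 1 (7.0): take the remaining 800 — done.
Option J, Option C, Option 28: unused.

800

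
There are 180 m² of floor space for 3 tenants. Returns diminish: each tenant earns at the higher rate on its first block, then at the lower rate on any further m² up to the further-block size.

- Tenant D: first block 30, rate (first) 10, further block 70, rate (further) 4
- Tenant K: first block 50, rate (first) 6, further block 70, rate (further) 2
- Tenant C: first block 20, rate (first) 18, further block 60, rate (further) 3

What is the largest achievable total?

1270

Order all 6 blocks by rate: Tenant C/tier1 18 > Tenant D/tier1 10 > Tenant K/tier1 6 > Tenant D/tier2 4 > Tenant C/tier2 3 > Tenant K/tier2 2.
Fill Tenant C tier1 block (20 at 18) ; 160 left.
Fill Tenant D tier1 block (30 at 10) ; 130 left.
Tenant K tier1 at 6: fill all 50 ; 80 left.
Fill Tenant D tier2 block (70 at 4) ; 10 left.
Tenant C/tier2: +10 of 60 at 3; pool empty.
Total = 18×20 + 10×30 + 6×50 + 4×70 + 3×10 = 1270.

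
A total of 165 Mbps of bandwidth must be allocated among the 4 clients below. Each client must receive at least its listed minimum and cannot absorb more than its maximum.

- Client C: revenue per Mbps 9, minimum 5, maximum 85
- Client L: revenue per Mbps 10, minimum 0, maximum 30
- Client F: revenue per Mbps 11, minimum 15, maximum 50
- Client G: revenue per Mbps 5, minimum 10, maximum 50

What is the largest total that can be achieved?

1575

Meeting every minimum uses 5+0+15+10 = 30 Mbps, leaving 135.
Order the clients by revenue per Mbps: Client F 11 > Client L 10 > Client C 9 > Client G 5.
Client F takes 35 more to reach its cap of 50 — 100 left.
Client L: +30 to 30 (cap) — 70 left.
Only 70 left; Client C takes them to reach 75.
Total = 9×75 + 10×30 + 11×50 + 5×10 = 1575.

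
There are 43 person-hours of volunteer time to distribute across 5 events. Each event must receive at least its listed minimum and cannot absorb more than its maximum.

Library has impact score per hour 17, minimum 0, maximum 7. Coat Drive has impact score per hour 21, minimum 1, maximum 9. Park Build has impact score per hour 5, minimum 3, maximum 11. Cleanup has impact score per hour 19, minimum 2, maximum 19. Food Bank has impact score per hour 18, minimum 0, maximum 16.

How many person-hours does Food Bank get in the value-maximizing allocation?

Meeting every minimum uses 0+1+3+2+0 = 6 person-hours, leaving 37.
Rank by impact score per hour: Coat Drive 21 > Cleanup 19 > Food Bank 18 > Library 17 > Park Build 5.
Give Coat Drive 8 more to hit its cap of 9 → 29 left.
Cleanup takes 17 more to reach its cap of 19 → 12 left.
Food Bank: +12 (room for 16) → 12. Pool exhausted.

12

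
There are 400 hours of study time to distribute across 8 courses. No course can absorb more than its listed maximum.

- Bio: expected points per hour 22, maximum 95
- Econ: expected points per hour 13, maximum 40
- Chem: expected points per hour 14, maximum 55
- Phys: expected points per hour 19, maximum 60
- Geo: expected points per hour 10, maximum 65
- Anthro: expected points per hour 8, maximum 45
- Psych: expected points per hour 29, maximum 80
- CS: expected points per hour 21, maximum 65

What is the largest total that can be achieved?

Rank by expected points per hour: Psych 29 > Bio 22 > CS 21 > Phys 19 > Chem 14 > Econ 13 > Geo 10 > Anthro 8.
Psych: +80 to 80 (cap) ; 320 left.
Bio takes 95 to reach its cap of 95 ; 225 left.
CS takes 65 to reach its cap of 65 ; 160 left.
Phys takes 60 to reach its cap of 60 ; 100 left.
Chem takes 55 to reach its cap of 55 ; 45 left.
Econ: +40 to 40 (cap) ; 5 left.
Geo has room for 65 but only 5 remain, so it gets 5.
Total = 22×95 + 13×40 + 14×55 + 19×60 + 10×5 + 29×80 + 21×65 = 8255.

8255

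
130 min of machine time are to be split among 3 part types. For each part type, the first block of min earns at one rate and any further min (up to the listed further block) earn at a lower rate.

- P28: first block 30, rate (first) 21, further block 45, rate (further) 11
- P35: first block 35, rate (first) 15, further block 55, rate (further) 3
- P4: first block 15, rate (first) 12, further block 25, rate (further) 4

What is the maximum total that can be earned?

1850

Treat each block as its own option and order by rate: P28/first 21 > P35/first 15 > P4/first 12 > P28/second 11 > P4/second 4 > P35/second 3.
P28/first (21): +30 ; 100 left.
P35/first (15): +35 ; 65 left.
P4/first (12): +15 ; 50 left.
P28/second (11): +45 ; 5 left.
P4/second: +5 of 25 at 4; pool empty.
Total = 21×30 + 15×35 + 12×15 + 11×45 + 4×5 = 1850.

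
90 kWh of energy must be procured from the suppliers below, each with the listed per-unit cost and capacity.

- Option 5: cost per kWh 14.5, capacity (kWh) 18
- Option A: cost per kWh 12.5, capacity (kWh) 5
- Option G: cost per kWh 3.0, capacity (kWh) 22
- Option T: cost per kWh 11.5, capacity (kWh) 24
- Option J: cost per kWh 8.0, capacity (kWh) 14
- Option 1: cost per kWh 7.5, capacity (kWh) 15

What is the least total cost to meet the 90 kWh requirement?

Use suppliers in increasing cost order.
Option G at 3.0: take all 22 kWh ; 68 still needed.
Option 1 (7.5): use full 15 ; 53 kWh to go.
Option J at 8.0: take all 14 kWh ; 39 still needed.
Take 24 from Option T at 11.5 ; need 15 more.
Option A at 12.5: take all 5 kWh ; 10 still needed.
Option 5 at 14.5: take 10 of its 18 ; requirement met.
Cost = 22×3.0 + 15×7.5 + 14×8.0 + 24×11.5 + 5×12.5 + 10×14.5 = 774.

774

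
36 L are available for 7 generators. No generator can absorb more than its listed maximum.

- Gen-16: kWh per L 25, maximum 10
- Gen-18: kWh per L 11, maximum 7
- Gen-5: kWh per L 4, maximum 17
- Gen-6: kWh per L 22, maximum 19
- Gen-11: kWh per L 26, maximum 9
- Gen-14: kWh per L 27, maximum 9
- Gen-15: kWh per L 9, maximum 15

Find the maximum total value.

Highest kWh per L first: Gen-14 27 > Gen-11 26 > Gen-16 25 > Gen-6 22 > Gen-18 11 > Gen-15 9 > Gen-5 4.
Gen-14 takes 9 to reach its cap of 9 → 27 left.
Give Gen-11 9 to hit its cap of 9 → 18 left.
Gen-16: +10 to 10 (cap) → 8 left.
Gen-6 has room for 19 but only 8 remain, so it gets 8.
Total = 25×10 + 22×8 + 26×9 + 27×9 = 903.

903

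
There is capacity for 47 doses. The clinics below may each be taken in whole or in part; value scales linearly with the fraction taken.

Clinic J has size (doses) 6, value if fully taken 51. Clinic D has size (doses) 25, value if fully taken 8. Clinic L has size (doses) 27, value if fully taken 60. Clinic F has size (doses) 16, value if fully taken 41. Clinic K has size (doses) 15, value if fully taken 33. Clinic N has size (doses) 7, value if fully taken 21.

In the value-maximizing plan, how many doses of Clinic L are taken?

Rank by value-to-size ratio: Clinic J 51/6≈8.5, Clinic N 21/7≈3, Clinic F 41/16≈2.56, Clinic L 60/27≈2.22, Clinic K 33/15≈2.2, Clinic D 8/25≈0.32.
Clinic J: take in full, 6 doses for value 51 ; 41 left.
Take all of Clinic N (7 doses, value 21) ; 34 doses left.
Take all of Clinic F (16 doses, value 41) ; 18 doses left.
Only 18 doses remain; take 18/27 of Clinic L for value 60×18/27 = 40.

18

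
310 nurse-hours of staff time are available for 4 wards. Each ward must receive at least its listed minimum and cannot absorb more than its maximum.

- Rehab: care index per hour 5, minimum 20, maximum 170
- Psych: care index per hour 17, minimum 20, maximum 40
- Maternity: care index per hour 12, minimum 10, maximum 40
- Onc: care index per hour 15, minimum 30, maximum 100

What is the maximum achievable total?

Meeting every minimum uses 20+20+10+30 = 80 nurse-hours, leaving 230.
Rank by care index per hour: Psych 17 > Onc 15 > Maternity 12 > Rehab 5.
Give Psych 20 more to hit its cap of 40 ; 210 left.
Onc: +70 to 100 (cap) ; 140 left.
Maternity: +30 to 40 (cap) ; 110 left.
Rehab has room for 150 more but only 110 remain, so it gets 130.
Total = 5×130 + 17×40 + 12×40 + 15×100 = 3310.

3310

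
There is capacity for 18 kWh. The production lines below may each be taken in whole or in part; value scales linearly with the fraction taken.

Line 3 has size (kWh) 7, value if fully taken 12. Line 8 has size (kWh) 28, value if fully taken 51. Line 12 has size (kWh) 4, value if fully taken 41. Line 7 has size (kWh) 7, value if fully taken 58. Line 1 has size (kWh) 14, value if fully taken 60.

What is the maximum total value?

Best value per unit of size first: Line 12 41/4≈10.2, Line 7 58/7≈8.29, Line 1 60/14≈4.29, Line 8 51/28≈1.82, Line 3 12/7≈1.71.
Take all of Line 12 (4 kWh, value 41) → 14 kWh left.
Take all of Line 7 (7 kWh, value 58) → 7 kWh left.
7 kWh left: a 7/14 share of Line 1 gives 60×7/14 = 30.
Total value = 129.

129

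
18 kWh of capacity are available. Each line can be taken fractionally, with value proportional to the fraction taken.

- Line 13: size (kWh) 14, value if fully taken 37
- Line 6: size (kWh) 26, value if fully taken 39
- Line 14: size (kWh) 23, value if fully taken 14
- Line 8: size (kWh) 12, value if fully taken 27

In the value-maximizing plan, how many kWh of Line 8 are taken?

Sort by value density: Line 13 37/14≈2.64, Line 8 27/12≈2.25, Line 6 39/26≈1.5, Line 14 14/23≈0.609.
All 14 kWh of Line 13 fit (value 37) → 4 remain.
Only 4 kWh remain; take 4/12 of Line 8 for value 27×4/12 = 9.

4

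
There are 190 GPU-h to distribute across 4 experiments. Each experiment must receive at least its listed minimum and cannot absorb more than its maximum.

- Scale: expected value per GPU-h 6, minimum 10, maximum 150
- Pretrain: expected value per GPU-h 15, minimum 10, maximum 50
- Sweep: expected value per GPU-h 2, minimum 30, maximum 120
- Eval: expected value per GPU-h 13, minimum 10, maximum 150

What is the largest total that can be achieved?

Meeting every minimum uses 10+10+30+10 = 60 GPU-h, leaving 130.
Highest expected value per GPU-h first: Pretrain 15 > Eval 13 > Scale 6 > Sweep 2.
Pretrain: +40 to 50 (cap) → 90 left.
Eval: +90 (room for 140) → 100. Pool exhausted.
Total = 6×10 + 15×50 + 2×30 + 13×100 = 2170.

2170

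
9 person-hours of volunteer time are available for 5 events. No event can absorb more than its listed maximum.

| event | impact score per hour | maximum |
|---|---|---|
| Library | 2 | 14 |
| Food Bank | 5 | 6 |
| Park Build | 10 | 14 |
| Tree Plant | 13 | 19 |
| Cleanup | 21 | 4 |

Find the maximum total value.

149

Order the events by impact score per hour: Cleanup 21 > Tree Plant 13 > Park Build 10 > Food Bank 5 > Library 2.
Give Cleanup 4 to hit its cap of 4 ; 5 left.
Tree Plant: +5 (room for 19) → 5. Pool exhausted.
Total = 13×5 + 21×4 = 149.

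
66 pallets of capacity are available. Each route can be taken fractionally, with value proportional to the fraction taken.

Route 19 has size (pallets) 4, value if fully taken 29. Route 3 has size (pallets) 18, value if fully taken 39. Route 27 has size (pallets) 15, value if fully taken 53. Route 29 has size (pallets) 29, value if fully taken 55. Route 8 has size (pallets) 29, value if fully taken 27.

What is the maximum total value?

176

Best value per unit of size first: Route 19 29/4≈7.25, Route 27 53/15≈3.53, Route 3 39/18≈2.17, Route 29 55/29≈1.9, Route 8 27/29≈0.931.
Take all of Route 19 (4 pallets, value 29) ; 62 pallets left.
Take all of Route 27 (15 pallets, value 53) ; 47 pallets left.
Route 3: take in full, 18 pallets for value 39 ; 29 left.
Route 29: take in full, 29 pallets for value 55 ; 0 left.
Total value = 176.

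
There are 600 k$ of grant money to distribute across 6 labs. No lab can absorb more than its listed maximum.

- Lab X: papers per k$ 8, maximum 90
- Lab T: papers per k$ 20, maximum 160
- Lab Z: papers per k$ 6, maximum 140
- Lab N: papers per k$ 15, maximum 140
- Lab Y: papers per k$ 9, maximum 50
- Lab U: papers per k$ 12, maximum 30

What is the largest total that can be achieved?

7610

Highest papers per k$ first: Lab T 20 > Lab N 15 > Lab U 12 > Lab Y 9 > Lab X 8 > Lab Z 6.
Lab T: +160 to 160 (cap) — 440 left.
Give Lab N 140 to hit its cap of 140 — 300 left.
Lab U takes 30 to reach its cap of 30 — 270 left.
Lab Y: +50 to 50 (cap) — 220 left.
Give Lab X 90 to hit its cap of 90 — 130 left.
Lab Z has room for 140 but only 130 remain, so it gets 130.
Total = 8×90 + 20×160 + 6×130 + 15×140 + 9×50 + 12×30 = 7610.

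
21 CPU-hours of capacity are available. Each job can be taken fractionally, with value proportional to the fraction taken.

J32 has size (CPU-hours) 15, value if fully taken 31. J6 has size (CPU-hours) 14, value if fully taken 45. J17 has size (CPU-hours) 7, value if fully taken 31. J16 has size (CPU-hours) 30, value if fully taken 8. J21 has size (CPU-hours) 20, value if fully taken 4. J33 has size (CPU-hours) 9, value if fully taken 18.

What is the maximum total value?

Rank by value-to-size ratio: J17 31/7≈4.43, J6 45/14≈3.21, J32 31/15≈2.07, J33 18/9≈2, J16 8/30≈0.267, J21 4/20≈0.2.
All 7 CPU-hours of J17 fit (value 31) — 14 remain.
Take all of J6 (14 CPU-hours, value 45) — 0 CPU-hours left.
Total value = 76.

76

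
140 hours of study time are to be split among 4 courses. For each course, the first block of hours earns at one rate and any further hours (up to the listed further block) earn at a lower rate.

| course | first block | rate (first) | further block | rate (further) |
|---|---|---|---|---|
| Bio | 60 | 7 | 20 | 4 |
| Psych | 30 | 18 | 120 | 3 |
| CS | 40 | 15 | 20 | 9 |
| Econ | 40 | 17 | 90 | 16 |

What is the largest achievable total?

Order all 8 blocks by rate: Psych/first 18 > Econ/first 17 > Econ/second 16 > CS/first 15 > CS/second 9 > Bio/first 7 > Bio/second 4 > Psych/second 3.
Psych first at 18: fill all 30 ; 110 left.
Fill Econ first block (40 at 17) ; 70 left.
70 remain; put them into Econ second at 16.
Total = 18×30 + 17×40 + 16×70 = 2340.

2340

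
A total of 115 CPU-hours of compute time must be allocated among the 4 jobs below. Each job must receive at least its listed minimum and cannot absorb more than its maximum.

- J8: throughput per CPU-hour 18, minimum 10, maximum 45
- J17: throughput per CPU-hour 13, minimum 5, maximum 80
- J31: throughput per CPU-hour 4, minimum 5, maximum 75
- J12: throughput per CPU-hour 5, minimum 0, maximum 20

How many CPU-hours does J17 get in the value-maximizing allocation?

65

Meeting every minimum uses 10+5+5+0 = 20 CPU-hours, leaving 95.
Order the jobs by throughput per CPU-hour: J8 18 > J17 13 > J12 5 > J31 4.
Give J8 35 more to hit its cap of 45 ; 60 left.
J17: +60 (room for 75) → 65. Pool exhausted.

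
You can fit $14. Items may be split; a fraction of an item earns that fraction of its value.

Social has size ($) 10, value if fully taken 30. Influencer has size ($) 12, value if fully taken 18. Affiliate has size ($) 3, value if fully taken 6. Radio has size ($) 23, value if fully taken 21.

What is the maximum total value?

Rank by value-to-size ratio: Social 30/10≈3, Affiliate 6/3≈2, Influencer 18/12≈1.5, Radio 21/23≈0.913.
Take all of Social (10 $, value 30) → 4 $ left.
Affiliate: take in full, 3 $ for value 6 → 1 left.
Fill the last 1 $ with part of Influencer: 1/12 of it earns 1.5.
Total value = 37.5.

37.5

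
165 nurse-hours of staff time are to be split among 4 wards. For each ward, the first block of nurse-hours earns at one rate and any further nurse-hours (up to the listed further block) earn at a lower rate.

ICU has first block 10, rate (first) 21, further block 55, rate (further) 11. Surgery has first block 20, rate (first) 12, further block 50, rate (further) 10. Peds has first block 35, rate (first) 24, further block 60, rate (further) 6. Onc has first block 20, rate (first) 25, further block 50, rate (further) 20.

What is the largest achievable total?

3120

Rank every tier by rate: Onc/tier1 25 > Peds/tier1 24 > ICU/tier1 21 > Onc/tier2 20 > Surgery/tier1 12 > ICU/tier2 11 > Surgery/tier2 10 > Peds/tier2 6.
Fill Onc tier1 block (20 at 25) ; 145 left.
Fill Peds tier1 block (35 at 24) ; 110 left.
Fill ICU tier1 block (10 at 21) ; 100 left.
Onc/tier2 (20): +50 ; 50 left.
Surgery/tier1 (12): +20 ; 30 left.
30 remain; put them into ICU tier2 at 11.
Total = 25×20 + 24×35 + 21×10 + 20×50 + 12×20 + 11×30 = 3120.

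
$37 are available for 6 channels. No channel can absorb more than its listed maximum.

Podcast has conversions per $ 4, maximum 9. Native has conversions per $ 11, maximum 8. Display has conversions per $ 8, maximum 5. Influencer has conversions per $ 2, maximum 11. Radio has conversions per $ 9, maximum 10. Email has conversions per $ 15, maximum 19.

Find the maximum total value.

Rank by conversions per $: Email 15 > Native 11 > Radio 9 > Display 8 > Podcast 4 > Influencer 2.
Email takes 19 to reach its cap of 19 ; 18 left.
Native: +8 to 8 (cap) ; 10 left.
Give Radio 10 to hit its cap of 10 ; 0 left.
Total = 11×8 + 9×10 + 15×19 = 463.

463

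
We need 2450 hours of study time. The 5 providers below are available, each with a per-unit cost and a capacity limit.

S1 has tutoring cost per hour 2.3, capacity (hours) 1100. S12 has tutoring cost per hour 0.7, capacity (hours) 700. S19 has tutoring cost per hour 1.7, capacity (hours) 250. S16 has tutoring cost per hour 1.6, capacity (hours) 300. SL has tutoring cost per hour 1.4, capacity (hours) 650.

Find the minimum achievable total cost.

3570

Cheapest first:
S12 (0.7): use full 700 — 1750 hours to go.
SL (1.4): use full 650 — 1100 hours to go.
Take 300 from S16 at 1.6 — need 800 more.
S19 at 1.7: take all 250 hours — 550 still needed.
S1 (2.3): take the remaining 550 — done.
Cost = 700×0.7 + 650×1.4 + 300×1.6 + 250×1.7 + 550×2.3 = 3570.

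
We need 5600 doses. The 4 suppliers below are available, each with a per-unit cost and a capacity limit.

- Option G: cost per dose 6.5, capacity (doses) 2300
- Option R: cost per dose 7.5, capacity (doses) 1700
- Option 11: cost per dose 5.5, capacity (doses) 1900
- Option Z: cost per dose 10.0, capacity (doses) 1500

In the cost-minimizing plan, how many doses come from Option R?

Use suppliers in increasing cost order.
Option 11 (5.5): use full 1900 — 3700 doses to go.
Option G at 6.5: take all 2300 doses — 1400 still needed.
Option R (7.5): take the remaining 1400 — done.
Option Z: unused.

1400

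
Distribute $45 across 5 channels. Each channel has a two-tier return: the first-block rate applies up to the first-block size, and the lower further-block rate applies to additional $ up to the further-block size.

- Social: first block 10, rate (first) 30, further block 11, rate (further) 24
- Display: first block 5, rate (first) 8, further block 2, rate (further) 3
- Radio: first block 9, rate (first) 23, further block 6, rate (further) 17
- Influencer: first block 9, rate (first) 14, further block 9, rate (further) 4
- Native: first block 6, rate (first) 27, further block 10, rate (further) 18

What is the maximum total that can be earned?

1095

Order all 10 blocks by rate: Social/first 30 > Native/first 27 > Social/second 24 > Radio/first 23 > Native/second 18 > Radio/second 17 > Influencer/first 14 > Display/first 8 > Influencer/second 4 > Display/second 3.
Social first at 30: fill all 10 ; 35 left.
Native first at 27: fill all 6 ; 29 left.
Fill Social second block (11 at 24) ; 18 left.
Radio first at 23: fill all 9 ; 9 left.
9 remain; put them into Native second at 18.
Total = 30×10 + 27×6 + 24×11 + 23×9 + 18×9 = 1095.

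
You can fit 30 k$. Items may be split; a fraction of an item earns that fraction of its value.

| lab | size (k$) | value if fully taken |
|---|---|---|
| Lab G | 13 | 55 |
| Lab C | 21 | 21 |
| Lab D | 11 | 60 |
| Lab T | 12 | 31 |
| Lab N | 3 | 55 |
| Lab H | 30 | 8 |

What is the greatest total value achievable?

177.75

Best value per unit of size first: Lab N 55/3≈18.3, Lab D 60/11≈5.45, Lab G 55/13≈4.23, Lab T 31/12≈2.58, Lab C 21/21≈1, Lab H 8/30≈0.267.
Take all of Lab N (3 k$, value 55) ; 27 k$ left.
Take all of Lab D (11 k$, value 60) ; 16 k$ left.
Lab G: take in full, 13 k$ for value 55 ; 3 left.
Only 3 k$ remain; take 3/12 of Lab T for value 31×3/12 = 7.75.
Total value = 177.75.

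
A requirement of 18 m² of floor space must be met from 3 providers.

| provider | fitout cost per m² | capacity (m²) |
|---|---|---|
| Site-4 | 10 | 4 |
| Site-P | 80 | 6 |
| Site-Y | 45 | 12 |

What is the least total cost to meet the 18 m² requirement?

740

Cheapest first:
Site-4 at 10: take all 4 m² — 14 still needed.
Take 12 from Site-Y at 45 — need 2 more.
Take 2 from Site-P at 80 to finish.
Cost = 4×10 + 12×45 + 2×80 = 740.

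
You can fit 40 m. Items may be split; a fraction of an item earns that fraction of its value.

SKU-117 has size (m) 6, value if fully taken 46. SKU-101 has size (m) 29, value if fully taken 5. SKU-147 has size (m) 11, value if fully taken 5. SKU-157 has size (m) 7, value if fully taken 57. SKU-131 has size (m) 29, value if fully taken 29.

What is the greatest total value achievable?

Sort by value density: SKU-157 57/7≈8.14, SKU-117 46/6≈7.67, SKU-131 29/29≈1, SKU-147 5/11≈0.455, SKU-101 5/29≈0.172.
Take all of SKU-157 (7 m, value 57) — 33 m left.
All 6 m of SKU-117 fit (value 46) — 27 remain.
27 m left: a 27/29 share of SKU-131 gives 29×27/29 = 27.
Total value = 130.

130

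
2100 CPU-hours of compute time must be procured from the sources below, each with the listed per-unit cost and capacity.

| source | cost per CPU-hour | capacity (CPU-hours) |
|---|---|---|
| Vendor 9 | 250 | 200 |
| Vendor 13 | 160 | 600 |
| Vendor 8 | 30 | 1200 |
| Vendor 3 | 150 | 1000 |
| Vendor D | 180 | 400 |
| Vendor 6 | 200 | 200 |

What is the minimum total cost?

171000

Cheapest first:
Take 1200 from Vendor 8 at 30 ; need 900 more.
Vendor 3 at 150: take 900 of its 1000 ; requirement met.
Vendor 13, Vendor D, Vendor 6, Vendor 9: unused.
Cost = 1200×30 + 900×150 = 171000.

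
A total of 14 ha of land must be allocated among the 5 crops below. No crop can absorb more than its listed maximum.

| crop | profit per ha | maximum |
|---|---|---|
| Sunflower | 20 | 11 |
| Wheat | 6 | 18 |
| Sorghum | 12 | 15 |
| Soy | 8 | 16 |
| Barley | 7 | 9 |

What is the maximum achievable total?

Rank by profit per ha: Sunflower 20 > Sorghum 12 > Soy 8 > Barley 7 > Wheat 6.
Give Sunflower 11 to hit its cap of 11 ; 3 left.
Only 3 left; Sorghum takes them to reach 3.
Total = 20×11 + 12×3 = 256.

256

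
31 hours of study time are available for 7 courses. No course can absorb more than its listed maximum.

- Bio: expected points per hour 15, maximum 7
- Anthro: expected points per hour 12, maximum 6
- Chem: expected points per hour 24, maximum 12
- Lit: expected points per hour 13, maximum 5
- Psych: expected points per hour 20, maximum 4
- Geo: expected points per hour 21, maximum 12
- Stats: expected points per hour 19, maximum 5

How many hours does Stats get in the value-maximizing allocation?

3

Rank by expected points per hour: Chem 24 > Geo 21 > Psych 20 > Stats 19 > Bio 15 > Lit 13 > Anthro 12.
Give Chem 12 to hit its cap of 12 ; 19 left.
Give Geo 12 to hit its cap of 12 ; 7 left.
Psych takes 4 to reach its cap of 4 ; 3 left.
Stats has room for 5 but only 3 remain, so it gets 3.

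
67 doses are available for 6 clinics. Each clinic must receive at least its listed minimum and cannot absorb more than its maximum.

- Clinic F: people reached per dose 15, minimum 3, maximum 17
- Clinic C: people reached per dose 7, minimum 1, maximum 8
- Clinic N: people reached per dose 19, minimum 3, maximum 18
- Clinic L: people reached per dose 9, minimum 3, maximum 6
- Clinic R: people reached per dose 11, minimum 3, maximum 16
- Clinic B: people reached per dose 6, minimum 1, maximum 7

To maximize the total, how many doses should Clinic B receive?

Meeting every minimum uses 3+1+3+3+3+1 = 14 doses, leaving 53.
Rank by people reached per dose: Clinic N 19 > Clinic F 15 > Clinic R 11 > Clinic L 9 > Clinic C 7 > Clinic B 6.
Clinic N: +15 to 18 (cap) → 38 left.
Give Clinic F 14 more to hit its cap of 17 → 24 left.
Clinic R: +13 to 16 (cap) → 11 left.
Clinic L takes 3 more to reach its cap of 6 → 8 left.
Give Clinic C 7 more to hit its cap of 8 → 1 left.
Clinic B has room for 6 more but only 1 remain, so it gets 2.

2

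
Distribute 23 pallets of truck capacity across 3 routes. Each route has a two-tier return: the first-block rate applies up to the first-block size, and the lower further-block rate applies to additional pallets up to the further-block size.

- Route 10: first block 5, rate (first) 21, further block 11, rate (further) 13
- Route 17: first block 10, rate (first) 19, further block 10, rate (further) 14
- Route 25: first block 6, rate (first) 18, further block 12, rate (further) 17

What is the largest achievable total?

Treat each block as its own option and order by rate: Route 10/tier1 21 > Route 17/tier1 19 > Route 25/tier1 18 > Route 25/tier2 17 > Route 17/tier2 14 > Route 10/tier2 13.
Route 10 tier1 at 21: fill all 5 → 18 left.
Fill Route 17 tier1 block (10 at 19) → 8 left.
Route 25 tier1 at 18: fill all 6 → 2 left.
Route 25 tier2 at 17: only 2 left, fill 2.
Total = 21×5 + 19×10 + 18×6 + 17×2 = 437.

437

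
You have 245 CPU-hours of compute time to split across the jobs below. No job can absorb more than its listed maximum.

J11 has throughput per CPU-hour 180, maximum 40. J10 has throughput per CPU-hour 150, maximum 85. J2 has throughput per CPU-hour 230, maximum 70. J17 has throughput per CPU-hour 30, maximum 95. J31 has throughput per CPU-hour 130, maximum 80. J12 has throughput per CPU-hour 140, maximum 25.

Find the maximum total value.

42800

Highest throughput per CPU-hour first: J2 230 > J11 180 > J10 150 > J12 140 > J31 130 > J17 30.
J2 takes 70 to reach its cap of 70 ; 175 left.
J11 takes 40 to reach its cap of 40 ; 135 left.
Give J10 85 to hit its cap of 85 ; 50 left.
J12 takes 25 to reach its cap of 25 ; 25 left.
J31 has room for 80 but only 25 remain, so it gets 25.
Total = 180×40 + 150×85 + 230×70 + 130×25 + 140×25 = 42800.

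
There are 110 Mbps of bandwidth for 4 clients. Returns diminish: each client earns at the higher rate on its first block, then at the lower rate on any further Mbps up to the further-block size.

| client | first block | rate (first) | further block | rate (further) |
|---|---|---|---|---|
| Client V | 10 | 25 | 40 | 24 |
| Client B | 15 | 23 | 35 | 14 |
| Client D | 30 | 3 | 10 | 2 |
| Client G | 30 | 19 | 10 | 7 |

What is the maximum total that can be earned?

2335

Rank every tier by rate: Client V/first 25 > Client V/second 24 > Client B/first 23 > Client G/first 19 > Client B/second 14 > Client G/second 7 > Client D/first 3 > Client D/second 2.
Client V first at 25: fill all 10 → 100 left.
Client V second at 24: fill all 40 → 60 left.
Client B/first (23): +15 → 45 left.
Client G first at 19: fill all 30 → 15 left.
15 remain; put them into Client B second at 14.
Total = 25×10 + 24×40 + 23×15 + 19×30 + 14×15 = 2335.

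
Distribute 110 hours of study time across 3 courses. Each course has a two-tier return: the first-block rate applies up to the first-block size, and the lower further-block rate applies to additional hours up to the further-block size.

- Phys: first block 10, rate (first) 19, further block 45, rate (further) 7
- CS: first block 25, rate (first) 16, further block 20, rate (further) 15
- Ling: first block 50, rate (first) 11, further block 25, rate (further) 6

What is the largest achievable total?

1475

Order all 6 blocks by rate: Phys/first 19 > CS/first 16 > CS/second 15 > Ling/first 11 > Phys/second 7 > Ling/second 6.
Fill Phys first block (10 at 19) → 100 left.
CS first at 16: fill all 25 → 75 left.
CS/second (15): +20 → 55 left.
Ling first at 11: fill all 50 → 5 left.
Phys/second: +5 of 45 at 7; pool empty.
Total = 19×10 + 16×25 + 15×20 + 11×50 + 7×5 = 1475.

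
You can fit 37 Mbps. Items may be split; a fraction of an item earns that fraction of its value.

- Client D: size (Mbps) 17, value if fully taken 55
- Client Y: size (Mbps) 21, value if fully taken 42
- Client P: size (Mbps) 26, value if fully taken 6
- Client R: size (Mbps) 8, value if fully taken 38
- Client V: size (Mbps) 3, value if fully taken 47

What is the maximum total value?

Best value per unit of size first: Client V 47/3≈15.7, Client R 38/8≈4.75, Client D 55/17≈3.24, Client Y 42/21≈2, Client P 6/26≈0.231.
All 3 Mbps of Client V fit (value 47) — 34 remain.
All 8 Mbps of Client R fit (value 38) — 26 remain.
All 17 Mbps of Client D fit (value 55) — 9 remain.
9 Mbps left: a 9/21 share of Client Y gives 42×9/21 = 18.
Total value = 158.

158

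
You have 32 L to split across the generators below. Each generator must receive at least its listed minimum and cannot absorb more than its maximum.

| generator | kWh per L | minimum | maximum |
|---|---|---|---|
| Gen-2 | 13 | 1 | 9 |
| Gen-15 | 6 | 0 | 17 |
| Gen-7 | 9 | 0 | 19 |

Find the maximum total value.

312

Meeting every minimum uses 1+0+0 = 1 L, leaving 31.
Highest kWh per L first: Gen-2 13 > Gen-7 9 > Gen-15 6.
Gen-2: +8 to 9 (cap) — 23 left.
Gen-7 takes 19 more to reach its cap of 19 — 4 left.
Gen-15 has room for 17 more but only 4 remain, so it gets 4.
Total = 13×9 + 6×4 + 9×19 = 312.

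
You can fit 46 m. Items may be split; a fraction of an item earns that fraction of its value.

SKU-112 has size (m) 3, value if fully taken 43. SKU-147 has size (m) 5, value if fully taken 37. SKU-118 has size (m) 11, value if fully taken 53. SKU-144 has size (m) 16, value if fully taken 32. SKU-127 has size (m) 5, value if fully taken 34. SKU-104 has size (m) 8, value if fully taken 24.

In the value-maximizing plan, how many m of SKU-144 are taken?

14

Sort by value density: SKU-112 43/3≈14.3, SKU-147 37/5≈7.4, SKU-127 34/5≈6.8, SKU-118 53/11≈4.82, SKU-104 24/8≈3, SKU-144 32/16≈2.
SKU-112: take in full, 3 m for value 43 → 43 left.
All 5 m of SKU-147 fit (value 37) → 38 remain.
All 5 m of SKU-127 fit (value 34) → 33 remain.
All 11 m of SKU-118 fit (value 53) → 22 remain.
All 8 m of SKU-104 fit (value 24) → 14 remain.
Only 14 m remain; take 14/16 of SKU-144 for value 32×14/16 = 28.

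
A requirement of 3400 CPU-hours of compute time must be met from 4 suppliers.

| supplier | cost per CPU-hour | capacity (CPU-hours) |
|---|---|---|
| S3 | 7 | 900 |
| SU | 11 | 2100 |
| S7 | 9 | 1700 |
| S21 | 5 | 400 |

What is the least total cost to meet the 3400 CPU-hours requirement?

28000

Cheapest first:
S21 at 5: take all 400 CPU-hours ; 3000 still needed.
Take 900 from S3 at 7 ; need 2100 more.
Take 1700 from S7 at 9 ; need 400 more.
Take 400 from SU at 11 to finish.
Cost = 400×5 + 900×7 + 1700×9 + 400×11 = 28000.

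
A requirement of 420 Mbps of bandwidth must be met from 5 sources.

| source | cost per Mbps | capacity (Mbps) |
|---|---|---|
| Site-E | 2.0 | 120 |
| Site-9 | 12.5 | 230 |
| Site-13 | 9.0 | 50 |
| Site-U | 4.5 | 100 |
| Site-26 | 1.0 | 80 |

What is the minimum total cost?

2095

Fill from the cheapest source first.
Site-26 (1.0): use full 80 — 340 Mbps to go.
Site-E at 2.0: take all 120 Mbps — 220 still needed.
Take 100 from Site-U at 4.5 — need 120 more.
Site-13 (9.0): use full 50 — 70 Mbps to go.
Take 70 from Site-9 at 12.5 to finish.
Cost = 80×1.0 + 120×2.0 + 100×4.5 + 50×9.0 + 70×12.5 = 2095.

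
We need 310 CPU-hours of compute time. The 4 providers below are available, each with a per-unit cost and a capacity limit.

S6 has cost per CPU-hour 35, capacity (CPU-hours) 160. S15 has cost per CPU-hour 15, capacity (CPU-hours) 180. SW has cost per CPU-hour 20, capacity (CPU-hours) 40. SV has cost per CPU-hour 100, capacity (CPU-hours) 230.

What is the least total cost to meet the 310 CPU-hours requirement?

Fill from the cheapest provider first.
S15 (15): use full 180 — 130 CPU-hours to go.
SW at 20: take all 40 CPU-hours — 90 still needed.
S6 (35): take the remaining 90 — done.
SV: unused.
Cost = 180×15 + 40×20 + 90×35 = 6650.

6650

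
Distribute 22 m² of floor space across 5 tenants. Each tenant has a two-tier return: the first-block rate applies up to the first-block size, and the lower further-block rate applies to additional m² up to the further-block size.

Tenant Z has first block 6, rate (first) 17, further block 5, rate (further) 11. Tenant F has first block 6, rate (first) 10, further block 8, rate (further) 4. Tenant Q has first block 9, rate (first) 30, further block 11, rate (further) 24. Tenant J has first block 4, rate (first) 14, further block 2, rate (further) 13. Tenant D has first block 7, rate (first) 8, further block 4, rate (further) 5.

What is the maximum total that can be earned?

Treat each block as its own option and order by rate: Tenant Q/first 30 > Tenant Q/second 24 > Tenant Z/first 17 > Tenant J/first 14 > Tenant J/second 13 > Tenant Z/second 11 > Tenant F/first 10 > Tenant D/first 8 > Tenant D/second 5 > Tenant F/second 4.
Tenant Q first at 30: fill all 9 → 13 left.
Fill Tenant Q second block (11 at 24) → 2 left.
Tenant Z/first: +2 of 6 at 17; pool empty.
Total = 30×9 + 24×11 + 17×2 = 568.

568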